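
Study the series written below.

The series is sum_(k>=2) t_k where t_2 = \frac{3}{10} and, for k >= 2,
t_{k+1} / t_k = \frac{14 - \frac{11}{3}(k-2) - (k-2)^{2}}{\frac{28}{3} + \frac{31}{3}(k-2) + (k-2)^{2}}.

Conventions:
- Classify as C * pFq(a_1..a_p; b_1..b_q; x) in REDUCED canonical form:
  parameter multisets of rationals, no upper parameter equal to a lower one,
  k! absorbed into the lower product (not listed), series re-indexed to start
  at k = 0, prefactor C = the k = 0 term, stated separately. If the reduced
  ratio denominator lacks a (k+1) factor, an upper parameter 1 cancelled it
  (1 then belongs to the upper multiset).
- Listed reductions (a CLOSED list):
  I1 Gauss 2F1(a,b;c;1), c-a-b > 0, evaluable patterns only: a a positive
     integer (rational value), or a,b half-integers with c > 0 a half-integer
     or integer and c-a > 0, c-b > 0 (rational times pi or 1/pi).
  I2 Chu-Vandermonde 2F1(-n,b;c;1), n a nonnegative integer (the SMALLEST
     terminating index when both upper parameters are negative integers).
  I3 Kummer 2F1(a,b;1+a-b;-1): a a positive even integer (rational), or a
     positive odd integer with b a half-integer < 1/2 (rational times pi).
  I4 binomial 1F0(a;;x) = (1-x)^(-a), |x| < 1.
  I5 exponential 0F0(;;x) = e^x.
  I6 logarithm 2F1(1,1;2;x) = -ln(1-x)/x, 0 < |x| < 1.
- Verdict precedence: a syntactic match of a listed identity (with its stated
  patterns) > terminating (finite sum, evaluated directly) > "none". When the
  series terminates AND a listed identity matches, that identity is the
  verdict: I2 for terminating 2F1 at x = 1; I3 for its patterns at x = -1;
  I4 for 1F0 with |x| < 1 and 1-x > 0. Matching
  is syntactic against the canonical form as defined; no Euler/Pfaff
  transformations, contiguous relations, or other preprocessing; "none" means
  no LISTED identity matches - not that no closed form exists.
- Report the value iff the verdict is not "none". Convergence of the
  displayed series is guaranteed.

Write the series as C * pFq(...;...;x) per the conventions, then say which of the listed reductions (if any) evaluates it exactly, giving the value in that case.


Key step: t_0 = \frac{3}{10} here, and roots of the ratio polynomials (C = 3/10) are the negated parameters.
Adjacent-term ratio: r(k) = -1 * (k-\frac{7}{3}) (k+6) / [(k+\frac{28}{3}) (k+1)] ; factor over Q: parameters, x = -1, and C = \frac{3}{10}.

Reduced: x = -1, 2F1, upper = {-\frac{7}{3}, 6}, lower = {\frac{28}{3}}, C = \frac{3}{10}. Verdict (x = -1): the Kummer evaluation I3 applies (x = -1; c = \frac{28}{3} equals 1+a-b for upper {-\frac{7}{3}, 6}: listed pattern). Sum: \frac{209}{216}.


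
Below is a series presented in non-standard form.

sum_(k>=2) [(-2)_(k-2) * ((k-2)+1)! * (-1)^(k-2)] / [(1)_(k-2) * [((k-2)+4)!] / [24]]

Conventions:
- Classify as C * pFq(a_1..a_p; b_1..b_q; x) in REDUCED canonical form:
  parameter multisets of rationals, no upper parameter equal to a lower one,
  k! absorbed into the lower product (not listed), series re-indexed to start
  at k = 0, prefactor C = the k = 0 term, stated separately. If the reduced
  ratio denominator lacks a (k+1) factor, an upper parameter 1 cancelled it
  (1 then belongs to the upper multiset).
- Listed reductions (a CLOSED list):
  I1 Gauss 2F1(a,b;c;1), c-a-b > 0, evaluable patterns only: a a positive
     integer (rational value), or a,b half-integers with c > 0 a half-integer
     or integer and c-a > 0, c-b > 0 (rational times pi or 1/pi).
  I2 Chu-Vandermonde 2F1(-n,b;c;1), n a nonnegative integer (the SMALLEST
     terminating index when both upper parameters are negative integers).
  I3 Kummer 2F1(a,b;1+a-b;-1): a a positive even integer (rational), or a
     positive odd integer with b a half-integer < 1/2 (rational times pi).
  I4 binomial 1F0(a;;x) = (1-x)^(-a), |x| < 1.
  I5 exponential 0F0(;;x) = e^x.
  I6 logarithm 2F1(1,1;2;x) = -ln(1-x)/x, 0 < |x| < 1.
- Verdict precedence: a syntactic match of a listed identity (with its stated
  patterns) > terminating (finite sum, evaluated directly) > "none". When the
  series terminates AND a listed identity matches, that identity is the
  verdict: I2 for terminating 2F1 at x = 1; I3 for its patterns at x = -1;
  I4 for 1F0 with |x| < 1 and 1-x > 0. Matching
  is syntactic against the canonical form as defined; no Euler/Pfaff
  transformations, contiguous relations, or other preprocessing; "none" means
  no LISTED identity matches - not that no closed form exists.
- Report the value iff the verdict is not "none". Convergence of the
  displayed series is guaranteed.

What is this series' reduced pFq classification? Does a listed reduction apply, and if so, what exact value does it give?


x = -1 here; the reduced form reads 2F1, upper {-2, 2}, lower {5}, C = 1. Verdict: this is Kummer (I3) (x = -1; c = 5 equals 1+a-b for upper {-2, 2}: listed pattern). Exact value: 2.

The tell: t_0 = 1 here, and the denominator's factorial ratio (C = 1, x = -1) is a lower Pochhammer.
Term ratio: r(k) = (-1) * (k-2) (k+2) / [(k+5) (k+1)] - rational in k. x = (-1); t_0 = 1; negate the roots.


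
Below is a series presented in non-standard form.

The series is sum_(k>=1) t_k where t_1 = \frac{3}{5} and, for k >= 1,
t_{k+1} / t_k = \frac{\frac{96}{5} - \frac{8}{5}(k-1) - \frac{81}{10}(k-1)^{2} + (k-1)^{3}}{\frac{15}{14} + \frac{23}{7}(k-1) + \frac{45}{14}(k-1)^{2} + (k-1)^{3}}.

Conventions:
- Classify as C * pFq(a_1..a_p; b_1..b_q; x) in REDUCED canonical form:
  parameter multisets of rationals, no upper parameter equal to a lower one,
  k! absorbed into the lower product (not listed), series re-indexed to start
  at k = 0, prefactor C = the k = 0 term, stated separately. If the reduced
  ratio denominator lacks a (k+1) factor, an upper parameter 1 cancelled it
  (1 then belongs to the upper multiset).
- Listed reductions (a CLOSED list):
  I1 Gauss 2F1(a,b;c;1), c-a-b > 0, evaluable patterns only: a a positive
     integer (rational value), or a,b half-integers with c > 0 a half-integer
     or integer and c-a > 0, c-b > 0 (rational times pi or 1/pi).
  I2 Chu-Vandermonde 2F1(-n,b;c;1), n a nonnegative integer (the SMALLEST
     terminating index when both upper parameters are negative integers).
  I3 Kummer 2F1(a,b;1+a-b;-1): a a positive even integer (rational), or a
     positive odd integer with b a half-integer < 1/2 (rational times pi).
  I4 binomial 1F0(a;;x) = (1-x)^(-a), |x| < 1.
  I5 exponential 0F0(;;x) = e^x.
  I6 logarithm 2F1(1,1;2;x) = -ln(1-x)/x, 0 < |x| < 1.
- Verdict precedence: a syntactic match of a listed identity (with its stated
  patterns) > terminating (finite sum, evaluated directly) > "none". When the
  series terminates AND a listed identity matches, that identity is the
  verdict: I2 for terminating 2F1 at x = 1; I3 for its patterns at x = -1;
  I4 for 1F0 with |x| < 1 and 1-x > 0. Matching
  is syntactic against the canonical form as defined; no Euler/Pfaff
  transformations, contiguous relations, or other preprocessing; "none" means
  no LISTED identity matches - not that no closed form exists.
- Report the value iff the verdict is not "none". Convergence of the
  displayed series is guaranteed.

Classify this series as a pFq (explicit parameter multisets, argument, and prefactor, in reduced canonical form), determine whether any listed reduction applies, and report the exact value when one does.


Canonical form: C = \frac{3}{5} times 2F1 with upper {-8, -\frac{8}{5}}, lower {\frac{5}{7}}, x = 1. Verdict: Chu-Vandermonde (I2) applies (terminating 2F1 at x = 1 with n = 8, b = -8/5, c = \frac{5}{7}). Sum: \frac{10508419141344}{479638671875}.

First insight: from the first term \frac{3}{5}: cancel k + 3/2 from the displayed ratio first; then prefactor 3/5.
Consecutive-term ratio: r(k) = 1 * (k-8) (k-\frac{8}{5}) / [(k+\frac{5}{7}) (k+1)] - rational; roots negated = parameters, x = 1, C = \frac{3}{5}.


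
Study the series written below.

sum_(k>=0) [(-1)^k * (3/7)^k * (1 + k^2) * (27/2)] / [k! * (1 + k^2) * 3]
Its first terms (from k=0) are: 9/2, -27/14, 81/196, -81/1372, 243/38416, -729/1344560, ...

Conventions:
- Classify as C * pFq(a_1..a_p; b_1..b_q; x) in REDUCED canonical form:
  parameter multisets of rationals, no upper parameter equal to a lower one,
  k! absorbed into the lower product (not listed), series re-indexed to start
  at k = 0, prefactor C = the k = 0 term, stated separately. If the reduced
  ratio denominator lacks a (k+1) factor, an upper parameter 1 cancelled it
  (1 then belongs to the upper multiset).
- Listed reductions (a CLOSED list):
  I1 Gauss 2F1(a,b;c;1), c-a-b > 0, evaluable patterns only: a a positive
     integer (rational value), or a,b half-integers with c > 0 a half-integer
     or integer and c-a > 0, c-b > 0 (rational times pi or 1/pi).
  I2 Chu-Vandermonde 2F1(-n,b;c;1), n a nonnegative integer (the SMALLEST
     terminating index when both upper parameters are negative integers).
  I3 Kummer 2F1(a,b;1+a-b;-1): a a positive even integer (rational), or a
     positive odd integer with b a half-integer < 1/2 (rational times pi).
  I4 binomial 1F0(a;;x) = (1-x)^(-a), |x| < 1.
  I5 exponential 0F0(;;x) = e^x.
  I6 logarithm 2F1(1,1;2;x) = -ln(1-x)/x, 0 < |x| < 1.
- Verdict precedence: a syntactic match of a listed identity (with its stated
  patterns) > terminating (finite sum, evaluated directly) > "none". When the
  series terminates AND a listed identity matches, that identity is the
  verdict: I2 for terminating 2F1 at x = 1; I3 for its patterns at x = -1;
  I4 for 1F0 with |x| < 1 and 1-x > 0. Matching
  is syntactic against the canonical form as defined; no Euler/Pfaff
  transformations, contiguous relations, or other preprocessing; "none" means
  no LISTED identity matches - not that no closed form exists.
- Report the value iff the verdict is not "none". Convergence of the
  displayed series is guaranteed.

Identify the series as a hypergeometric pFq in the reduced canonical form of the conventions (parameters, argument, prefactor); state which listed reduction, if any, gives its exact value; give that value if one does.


Prefactor 9/2, argument -3/7: 0F0 with upper {-} over lower {-}. Verdict: this is the I5 exponential reduction (the 0F0 exponential series at x = -3/7). Its exact value is (9/2) * e^(-3/7).

Key step: x = (-3/7) and striking the common factor k^2 + 1 reduces the term (C = 9/2).
Term ratio: r(k) = (-3/7) * 1 / [(k+1)] ; factor over Q: parameters, x = (-3/7), and C = 9/2.


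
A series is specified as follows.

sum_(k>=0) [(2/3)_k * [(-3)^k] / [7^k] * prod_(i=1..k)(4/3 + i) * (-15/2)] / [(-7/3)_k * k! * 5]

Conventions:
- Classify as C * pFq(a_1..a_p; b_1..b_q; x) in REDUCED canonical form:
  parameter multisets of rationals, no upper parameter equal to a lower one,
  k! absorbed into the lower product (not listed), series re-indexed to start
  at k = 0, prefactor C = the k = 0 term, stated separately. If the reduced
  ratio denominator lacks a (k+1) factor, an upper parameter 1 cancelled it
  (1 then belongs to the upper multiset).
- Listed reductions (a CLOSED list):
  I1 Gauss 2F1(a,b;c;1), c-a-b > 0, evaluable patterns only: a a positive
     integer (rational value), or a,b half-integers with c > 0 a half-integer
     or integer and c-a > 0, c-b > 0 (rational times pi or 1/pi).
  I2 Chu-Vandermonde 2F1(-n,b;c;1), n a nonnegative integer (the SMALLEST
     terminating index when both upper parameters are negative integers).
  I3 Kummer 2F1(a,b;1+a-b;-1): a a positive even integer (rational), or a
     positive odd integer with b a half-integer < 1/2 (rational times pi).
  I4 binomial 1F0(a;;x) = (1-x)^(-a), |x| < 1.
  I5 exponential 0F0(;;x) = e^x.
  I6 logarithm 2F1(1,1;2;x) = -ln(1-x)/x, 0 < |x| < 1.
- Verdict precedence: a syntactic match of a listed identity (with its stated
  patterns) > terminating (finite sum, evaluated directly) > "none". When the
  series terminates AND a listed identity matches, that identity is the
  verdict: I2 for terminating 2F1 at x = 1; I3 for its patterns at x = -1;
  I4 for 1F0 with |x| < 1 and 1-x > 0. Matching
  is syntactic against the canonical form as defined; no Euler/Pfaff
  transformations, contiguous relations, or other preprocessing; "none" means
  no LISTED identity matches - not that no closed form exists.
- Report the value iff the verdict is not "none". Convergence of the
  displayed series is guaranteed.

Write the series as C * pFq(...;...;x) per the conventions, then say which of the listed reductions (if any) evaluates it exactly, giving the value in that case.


At argument -3/7: a 2F1 with upper {2/3, 7/3}, lower {-7/3}, scaled by C = -3/2. Verdict: none. A 2F1 with upper {2/3, 7/3} fits none of I1-I6 at x = -3/7; the sum runs forever.

The tell: x = (-3/7) and the running product (C = -3/2) telescopes to a rising factorial.
Term ratio: r(k) = (-3/7) * (k+2/3) (k+7/3) / [(k-7/3) (k+1)] - rational in k, leading ratio (-3/7); with t_0 = -3/2, classification follows.


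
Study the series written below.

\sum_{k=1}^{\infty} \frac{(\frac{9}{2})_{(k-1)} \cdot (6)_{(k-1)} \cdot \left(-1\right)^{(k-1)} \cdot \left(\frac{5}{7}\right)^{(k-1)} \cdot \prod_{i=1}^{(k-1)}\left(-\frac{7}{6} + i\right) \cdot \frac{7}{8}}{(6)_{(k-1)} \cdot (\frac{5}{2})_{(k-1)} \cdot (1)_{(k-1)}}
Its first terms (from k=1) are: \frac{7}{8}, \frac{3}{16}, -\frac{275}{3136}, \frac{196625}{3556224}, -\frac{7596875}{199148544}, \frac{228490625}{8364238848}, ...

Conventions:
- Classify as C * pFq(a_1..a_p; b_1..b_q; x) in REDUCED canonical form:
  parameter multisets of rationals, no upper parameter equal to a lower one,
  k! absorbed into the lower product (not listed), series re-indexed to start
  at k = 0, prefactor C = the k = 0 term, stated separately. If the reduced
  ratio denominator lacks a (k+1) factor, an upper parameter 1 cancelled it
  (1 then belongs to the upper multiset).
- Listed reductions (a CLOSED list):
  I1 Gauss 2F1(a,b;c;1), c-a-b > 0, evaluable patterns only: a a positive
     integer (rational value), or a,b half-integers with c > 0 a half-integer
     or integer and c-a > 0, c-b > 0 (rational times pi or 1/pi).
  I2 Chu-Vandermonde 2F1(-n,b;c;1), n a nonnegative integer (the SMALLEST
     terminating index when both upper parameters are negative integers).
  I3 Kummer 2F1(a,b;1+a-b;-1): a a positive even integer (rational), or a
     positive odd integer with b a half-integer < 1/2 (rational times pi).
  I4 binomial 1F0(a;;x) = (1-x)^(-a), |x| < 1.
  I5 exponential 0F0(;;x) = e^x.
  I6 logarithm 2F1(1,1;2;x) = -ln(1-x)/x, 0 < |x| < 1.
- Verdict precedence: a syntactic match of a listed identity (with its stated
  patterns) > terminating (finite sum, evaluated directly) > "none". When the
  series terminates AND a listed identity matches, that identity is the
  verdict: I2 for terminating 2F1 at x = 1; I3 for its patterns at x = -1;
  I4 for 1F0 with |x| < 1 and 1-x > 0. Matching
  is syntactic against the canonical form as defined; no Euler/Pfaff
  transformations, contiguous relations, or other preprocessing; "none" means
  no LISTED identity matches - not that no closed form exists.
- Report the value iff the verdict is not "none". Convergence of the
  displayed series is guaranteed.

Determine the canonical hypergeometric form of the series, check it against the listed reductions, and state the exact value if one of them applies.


Classification (C = \frac{7}{8}): 2F1 with upper {-\frac{1}{6}, \frac{9}{2}}, lower {\frac{5}{2}}, argument x = -\frac{5}{7}. Verdict: none. A 2F1 with upper {-\frac{1}{6}, \frac{9}{2}} fits none of I1-I6 at x = -\frac{5}{7}; the sum runs forever.

Key step: t_0 = \frac{7}{8} here, and the parameter 6 appears in both the upper and lower lists and cancels.
Term ratio: r(k) = -\frac{5}{7} * (k-\frac{1}{6}) (k+\frac{9}{2}) / [(k+\frac{5}{2}) (k+1)] - rational in k, leading ratio -\frac{5}{7}; with t_0 = \frac{7}{8}, classification follows.


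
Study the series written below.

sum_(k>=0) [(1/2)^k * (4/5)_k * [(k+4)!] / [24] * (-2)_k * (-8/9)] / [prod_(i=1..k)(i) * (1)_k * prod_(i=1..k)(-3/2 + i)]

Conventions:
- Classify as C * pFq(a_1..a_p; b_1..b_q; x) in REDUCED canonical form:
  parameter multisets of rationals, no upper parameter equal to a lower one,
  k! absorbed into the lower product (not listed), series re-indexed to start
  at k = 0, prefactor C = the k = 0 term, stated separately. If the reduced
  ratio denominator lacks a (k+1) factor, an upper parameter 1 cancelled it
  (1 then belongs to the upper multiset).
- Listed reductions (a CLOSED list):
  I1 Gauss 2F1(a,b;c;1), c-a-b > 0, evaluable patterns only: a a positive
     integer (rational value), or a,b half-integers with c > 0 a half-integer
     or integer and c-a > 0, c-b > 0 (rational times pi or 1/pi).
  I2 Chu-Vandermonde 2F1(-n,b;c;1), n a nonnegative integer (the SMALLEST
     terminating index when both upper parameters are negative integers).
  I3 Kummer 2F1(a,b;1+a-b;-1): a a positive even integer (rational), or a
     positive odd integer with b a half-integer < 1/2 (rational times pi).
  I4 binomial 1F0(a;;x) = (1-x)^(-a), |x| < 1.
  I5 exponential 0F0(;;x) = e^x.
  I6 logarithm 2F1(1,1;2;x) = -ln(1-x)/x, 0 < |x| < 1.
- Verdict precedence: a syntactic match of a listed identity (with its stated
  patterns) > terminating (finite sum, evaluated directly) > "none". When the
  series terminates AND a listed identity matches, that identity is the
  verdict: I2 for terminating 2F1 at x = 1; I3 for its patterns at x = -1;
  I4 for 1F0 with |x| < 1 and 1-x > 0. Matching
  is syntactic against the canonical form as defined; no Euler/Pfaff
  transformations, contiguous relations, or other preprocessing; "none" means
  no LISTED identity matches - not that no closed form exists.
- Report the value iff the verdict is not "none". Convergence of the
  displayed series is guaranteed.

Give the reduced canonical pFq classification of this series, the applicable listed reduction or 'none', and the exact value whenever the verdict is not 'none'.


Reduced: x = 1/2, 3F2, upper = {-2, 4/5, 5}, lower = {-1/2, 1}, C = -8/9. Verdict: terminating (-2 upstairs). 3 nonzero terms in all; added directly. Exact value: 56/5.

Key observation: t_0 = -8/9 here, and the factorial ratio (prefactor -8/9) (k+a-1)!/(a-1)! is a rising factorial (a)_k.
Consecutive-term ratio: r(k) = (1/2) * (k-2) (k+4/5) (k+5) / [(k-1/2) (k+1) (k+1)] ; factor over Q: parameters, x = (1/2), and C = -8/9.


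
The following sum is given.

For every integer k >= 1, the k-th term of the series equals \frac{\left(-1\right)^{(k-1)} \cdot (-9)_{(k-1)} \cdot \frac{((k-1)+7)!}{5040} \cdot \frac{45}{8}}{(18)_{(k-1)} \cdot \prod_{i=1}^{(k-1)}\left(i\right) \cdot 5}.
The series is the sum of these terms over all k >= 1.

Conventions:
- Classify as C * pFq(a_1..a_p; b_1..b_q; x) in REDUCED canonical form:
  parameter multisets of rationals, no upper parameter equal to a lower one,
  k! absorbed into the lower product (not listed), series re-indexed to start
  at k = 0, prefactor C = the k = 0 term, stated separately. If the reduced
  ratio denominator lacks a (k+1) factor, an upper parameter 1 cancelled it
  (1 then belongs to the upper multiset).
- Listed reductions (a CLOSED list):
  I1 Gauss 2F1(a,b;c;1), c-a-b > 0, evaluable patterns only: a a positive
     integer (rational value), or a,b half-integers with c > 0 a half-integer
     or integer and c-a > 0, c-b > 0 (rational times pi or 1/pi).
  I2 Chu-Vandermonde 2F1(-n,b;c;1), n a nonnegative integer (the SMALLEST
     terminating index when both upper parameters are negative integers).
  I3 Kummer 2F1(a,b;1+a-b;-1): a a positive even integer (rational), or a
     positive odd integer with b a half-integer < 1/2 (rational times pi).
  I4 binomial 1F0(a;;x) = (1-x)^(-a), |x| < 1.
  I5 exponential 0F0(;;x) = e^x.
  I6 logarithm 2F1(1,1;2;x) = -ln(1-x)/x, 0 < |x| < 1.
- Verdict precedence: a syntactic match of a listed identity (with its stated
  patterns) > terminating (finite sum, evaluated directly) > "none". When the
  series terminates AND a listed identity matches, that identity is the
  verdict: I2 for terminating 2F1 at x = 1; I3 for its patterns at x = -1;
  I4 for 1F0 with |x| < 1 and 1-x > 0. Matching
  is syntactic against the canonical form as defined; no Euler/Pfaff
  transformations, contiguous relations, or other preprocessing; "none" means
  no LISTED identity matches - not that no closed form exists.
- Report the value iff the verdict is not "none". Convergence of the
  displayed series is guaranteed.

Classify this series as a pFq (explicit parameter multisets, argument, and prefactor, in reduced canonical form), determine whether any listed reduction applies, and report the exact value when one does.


The tell: with t_0 = \frac{9}{8}, the product of the first k integers (prefactor 9/8) is k!.
Consecutive-term ratio: r(k) = -1 * (k-9) (k+8) / [(k+18) (k+1)] - rational in k, leading ratio -1; with t_0 = \frac{9}{8}, classification follows.

Prefactor \frac{9}{8}, argument -1: 2F1 with upper {-9, 8} over lower {18}. Verdict at x = -1: the Kummer evaluation I3 matches (x = -1; c = 18 equals 1+a-b for upper {-9, 8}: listed pattern). Value: \frac{153}{4}.


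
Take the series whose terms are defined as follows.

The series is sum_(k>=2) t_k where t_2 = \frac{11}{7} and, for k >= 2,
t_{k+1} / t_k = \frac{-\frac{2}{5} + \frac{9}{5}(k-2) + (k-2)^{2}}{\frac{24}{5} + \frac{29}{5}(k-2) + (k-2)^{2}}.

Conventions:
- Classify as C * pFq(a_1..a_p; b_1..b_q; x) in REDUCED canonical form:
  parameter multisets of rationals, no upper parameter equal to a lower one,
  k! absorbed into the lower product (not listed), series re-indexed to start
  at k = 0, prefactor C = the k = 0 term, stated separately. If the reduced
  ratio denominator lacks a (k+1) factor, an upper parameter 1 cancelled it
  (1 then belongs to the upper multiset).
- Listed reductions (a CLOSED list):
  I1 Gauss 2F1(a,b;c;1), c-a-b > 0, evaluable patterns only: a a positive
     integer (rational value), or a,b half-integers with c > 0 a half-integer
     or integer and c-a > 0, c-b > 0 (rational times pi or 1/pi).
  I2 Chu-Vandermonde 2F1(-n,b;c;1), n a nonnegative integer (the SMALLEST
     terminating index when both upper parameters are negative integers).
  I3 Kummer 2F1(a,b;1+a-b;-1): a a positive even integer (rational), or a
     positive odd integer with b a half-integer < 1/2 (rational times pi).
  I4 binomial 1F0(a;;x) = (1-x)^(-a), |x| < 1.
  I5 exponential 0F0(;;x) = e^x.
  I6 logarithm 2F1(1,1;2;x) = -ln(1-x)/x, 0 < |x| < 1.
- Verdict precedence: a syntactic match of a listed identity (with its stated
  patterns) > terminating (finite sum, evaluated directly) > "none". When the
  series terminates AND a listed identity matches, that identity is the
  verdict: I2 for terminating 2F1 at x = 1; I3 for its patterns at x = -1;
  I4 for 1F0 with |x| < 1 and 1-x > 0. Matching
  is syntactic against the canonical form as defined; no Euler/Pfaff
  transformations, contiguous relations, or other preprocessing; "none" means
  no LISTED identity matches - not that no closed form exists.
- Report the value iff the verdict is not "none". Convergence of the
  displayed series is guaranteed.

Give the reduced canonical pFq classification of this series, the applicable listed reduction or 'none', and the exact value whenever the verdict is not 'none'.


Prefactor \frac{11}{7}, argument 1: 2F1 with upper {-\frac{1}{5}, 2} over lower {\frac{24}{5}}. Verdict at x = 1: Gauss's theorem (I1) matches (x = 1: the Gamma ratio telescopes since c-a-b = 3 > 0 and a = 2 in Z>0). Sum: \frac{209}{150}.

Key observation: from the first term \frac{11}{7}: the expanded ratio factors over Q; C = 11/7, x = 1, roots give parameters.
Adjacent-term ratio: r(k) = 1 * (k-\frac{1}{5}) (k+2) / [(k+\frac{24}{5}) (k+1)] ; factor over Q: parameters, x = 1, and C = \frac{11}{7}.


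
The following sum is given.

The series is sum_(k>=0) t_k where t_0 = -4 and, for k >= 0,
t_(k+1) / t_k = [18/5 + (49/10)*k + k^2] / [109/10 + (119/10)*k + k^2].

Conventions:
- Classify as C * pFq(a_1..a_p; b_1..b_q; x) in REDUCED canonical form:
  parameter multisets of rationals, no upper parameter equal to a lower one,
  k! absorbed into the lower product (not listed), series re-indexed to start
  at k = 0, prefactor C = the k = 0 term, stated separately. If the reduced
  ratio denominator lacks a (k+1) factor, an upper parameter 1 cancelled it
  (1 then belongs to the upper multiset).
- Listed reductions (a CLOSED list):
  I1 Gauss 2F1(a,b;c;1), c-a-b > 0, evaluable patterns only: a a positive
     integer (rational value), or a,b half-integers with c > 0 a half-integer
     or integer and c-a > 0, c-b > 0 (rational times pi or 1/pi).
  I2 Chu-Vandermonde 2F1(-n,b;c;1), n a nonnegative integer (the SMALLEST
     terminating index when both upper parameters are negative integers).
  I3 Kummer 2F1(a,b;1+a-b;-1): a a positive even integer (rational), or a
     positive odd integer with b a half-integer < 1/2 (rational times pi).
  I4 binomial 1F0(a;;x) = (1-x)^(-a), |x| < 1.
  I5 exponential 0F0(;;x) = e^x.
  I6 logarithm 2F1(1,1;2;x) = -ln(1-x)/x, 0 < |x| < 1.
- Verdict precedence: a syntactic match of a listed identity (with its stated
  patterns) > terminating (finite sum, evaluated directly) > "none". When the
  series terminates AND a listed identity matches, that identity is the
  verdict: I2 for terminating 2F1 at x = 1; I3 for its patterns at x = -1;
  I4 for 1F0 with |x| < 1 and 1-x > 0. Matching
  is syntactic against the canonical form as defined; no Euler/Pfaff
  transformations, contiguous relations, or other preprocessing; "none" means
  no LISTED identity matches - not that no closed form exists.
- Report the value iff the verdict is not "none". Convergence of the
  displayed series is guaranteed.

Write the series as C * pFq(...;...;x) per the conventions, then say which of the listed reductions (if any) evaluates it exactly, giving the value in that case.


Classification (C = -4): 2F1 with upper {9/10, 4}, lower {109/10}, argument x = 1. Verdict: Gauss (I1, integer-parameter pattern) applies (x = 1: the Gamma ratio telescopes since c-a-b = 6 > 0 and a = 4 in Z>0). Exact value: -1778843/280000.

First insight: t_0 being -4, the expanded ratio factors over Q; C = -4, x = 1, roots give parameters.
Step ratio: r(k) = 1 * (k+9/10) (k+4) / [(k+109/10) (k+1)] - rational; roots negated = parameters, x = 1, C = -4.


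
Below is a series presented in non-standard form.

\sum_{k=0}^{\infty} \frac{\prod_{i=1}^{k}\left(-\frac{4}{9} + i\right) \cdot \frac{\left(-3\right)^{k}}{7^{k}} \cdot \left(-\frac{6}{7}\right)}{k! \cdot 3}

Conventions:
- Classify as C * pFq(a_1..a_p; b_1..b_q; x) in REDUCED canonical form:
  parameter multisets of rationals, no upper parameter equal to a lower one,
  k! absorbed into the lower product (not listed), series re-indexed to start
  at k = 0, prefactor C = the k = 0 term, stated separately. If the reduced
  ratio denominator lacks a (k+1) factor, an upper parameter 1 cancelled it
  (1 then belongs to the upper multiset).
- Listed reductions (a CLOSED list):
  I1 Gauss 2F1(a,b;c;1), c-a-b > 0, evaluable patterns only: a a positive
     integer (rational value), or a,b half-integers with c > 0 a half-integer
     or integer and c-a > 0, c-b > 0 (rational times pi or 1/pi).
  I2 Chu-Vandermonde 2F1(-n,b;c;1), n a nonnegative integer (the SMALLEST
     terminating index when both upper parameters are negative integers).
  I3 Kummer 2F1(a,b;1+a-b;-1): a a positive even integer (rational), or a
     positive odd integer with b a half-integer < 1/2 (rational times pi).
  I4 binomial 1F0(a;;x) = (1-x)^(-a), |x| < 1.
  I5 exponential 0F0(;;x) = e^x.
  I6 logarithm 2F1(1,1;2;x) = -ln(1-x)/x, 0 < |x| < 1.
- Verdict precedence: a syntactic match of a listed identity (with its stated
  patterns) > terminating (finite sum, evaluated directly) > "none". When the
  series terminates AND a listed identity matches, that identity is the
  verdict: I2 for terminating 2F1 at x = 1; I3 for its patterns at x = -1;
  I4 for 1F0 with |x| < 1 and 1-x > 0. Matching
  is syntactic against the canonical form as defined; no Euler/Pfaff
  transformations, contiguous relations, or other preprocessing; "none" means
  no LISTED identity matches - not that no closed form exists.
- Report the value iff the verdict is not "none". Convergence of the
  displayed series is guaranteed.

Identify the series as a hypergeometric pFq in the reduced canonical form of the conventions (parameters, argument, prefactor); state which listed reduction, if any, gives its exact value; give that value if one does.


With C = -\frac{2}{7}: the canonical form is 1F0(\frac{5}{9}; -; -\frac{3}{7}). Verdict: this is the I4 binomial reduction (the 1F0 binomial series: exponent -5/9, x = -\frac{3}{7}). Exact value: \left(-\frac{2}{7}\right) \cdot \left(\frac{10}{7}\right)^{-\frac{5}{9}}.

Structural cue: from the first term -\frac{2}{7}: the two geometric factors (C = -2/7, x = -3/7) combine into one argument.
Step ratio: r(k) = -\frac{3}{7} * (k+\frac{5}{9}) / [(k+1)] - rational in k. x = -\frac{3}{7}; t_0 = -\frac{2}{7}; negate the roots.


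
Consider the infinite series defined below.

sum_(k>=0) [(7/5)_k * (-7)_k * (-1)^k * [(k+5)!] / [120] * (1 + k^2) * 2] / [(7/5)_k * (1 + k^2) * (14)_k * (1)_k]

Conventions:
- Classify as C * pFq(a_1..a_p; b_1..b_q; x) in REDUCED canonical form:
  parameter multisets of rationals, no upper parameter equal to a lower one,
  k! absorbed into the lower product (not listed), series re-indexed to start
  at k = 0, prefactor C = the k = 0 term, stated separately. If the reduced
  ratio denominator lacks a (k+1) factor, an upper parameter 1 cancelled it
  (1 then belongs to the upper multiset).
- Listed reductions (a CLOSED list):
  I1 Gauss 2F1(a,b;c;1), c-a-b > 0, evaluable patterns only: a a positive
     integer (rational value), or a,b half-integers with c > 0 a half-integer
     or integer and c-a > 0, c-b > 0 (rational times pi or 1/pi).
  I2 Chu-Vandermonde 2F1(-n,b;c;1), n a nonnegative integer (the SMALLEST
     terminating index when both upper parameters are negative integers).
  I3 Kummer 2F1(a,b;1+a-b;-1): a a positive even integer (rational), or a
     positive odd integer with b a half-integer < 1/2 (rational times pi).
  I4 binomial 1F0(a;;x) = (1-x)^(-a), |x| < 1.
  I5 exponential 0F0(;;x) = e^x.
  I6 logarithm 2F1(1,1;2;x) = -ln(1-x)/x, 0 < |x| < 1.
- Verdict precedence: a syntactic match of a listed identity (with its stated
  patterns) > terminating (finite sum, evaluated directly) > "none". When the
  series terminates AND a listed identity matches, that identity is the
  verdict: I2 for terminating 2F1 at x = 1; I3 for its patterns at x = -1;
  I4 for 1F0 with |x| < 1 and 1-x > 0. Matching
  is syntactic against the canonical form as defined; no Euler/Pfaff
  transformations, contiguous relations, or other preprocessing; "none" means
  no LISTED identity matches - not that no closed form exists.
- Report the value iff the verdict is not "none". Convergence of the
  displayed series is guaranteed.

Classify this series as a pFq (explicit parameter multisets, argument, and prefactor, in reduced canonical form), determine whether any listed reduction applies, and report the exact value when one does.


x = -1 here; the reduced form reads 2F1, upper {-7, 6}, lower {14}, C = 2. Verdict: Kummer (I3) matches (x = -1; c = 14 equals 1+a-b for upper {-7, 6}: listed pattern). Its exact value is 143/5.

Structural cue: x = (-1) and k^2 + 1 divides numerator and denominator alike; C = 2 after cancelling.
Adjacent-term ratio: r(k) = (-1) * (k-7) (k+6) / [(k+14) (k+1)] - poly over poly, x = (-1) from leading terms; C = 2 at k = 0.


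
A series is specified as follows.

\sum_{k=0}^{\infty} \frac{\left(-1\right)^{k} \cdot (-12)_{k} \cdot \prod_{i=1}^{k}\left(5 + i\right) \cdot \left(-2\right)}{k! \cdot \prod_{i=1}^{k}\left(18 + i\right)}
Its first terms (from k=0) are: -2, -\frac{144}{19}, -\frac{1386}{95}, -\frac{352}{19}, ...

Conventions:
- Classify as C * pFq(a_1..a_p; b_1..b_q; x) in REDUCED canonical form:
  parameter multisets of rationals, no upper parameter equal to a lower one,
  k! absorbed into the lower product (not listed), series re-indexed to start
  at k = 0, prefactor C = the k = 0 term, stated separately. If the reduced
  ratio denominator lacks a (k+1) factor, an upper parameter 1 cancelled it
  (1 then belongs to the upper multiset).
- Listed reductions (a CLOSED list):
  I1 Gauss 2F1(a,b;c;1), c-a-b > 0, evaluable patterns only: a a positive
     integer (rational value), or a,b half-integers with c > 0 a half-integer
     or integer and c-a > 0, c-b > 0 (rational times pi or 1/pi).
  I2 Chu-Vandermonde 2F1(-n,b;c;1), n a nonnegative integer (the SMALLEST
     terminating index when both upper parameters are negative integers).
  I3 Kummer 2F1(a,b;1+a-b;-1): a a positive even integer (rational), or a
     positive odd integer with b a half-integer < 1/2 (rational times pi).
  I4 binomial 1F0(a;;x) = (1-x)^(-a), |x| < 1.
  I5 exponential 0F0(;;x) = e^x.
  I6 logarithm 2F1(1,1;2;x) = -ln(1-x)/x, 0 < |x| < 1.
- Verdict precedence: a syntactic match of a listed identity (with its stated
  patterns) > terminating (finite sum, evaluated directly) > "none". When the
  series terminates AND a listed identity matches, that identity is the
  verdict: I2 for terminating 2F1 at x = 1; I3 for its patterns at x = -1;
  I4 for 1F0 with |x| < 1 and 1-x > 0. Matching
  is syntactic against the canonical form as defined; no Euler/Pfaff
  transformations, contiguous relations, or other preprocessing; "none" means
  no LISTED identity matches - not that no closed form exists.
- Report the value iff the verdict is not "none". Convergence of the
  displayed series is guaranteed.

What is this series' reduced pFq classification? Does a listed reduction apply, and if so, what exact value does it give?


Prefactor -2, argument -1: 2F1 with upper {-12, 6} over lower {19}. Verdict at x = -1: Kummer's theorem (I3) matches (x = -1; c = 19 equals 1+a-b for upper {-12, 6}: listed pattern). Exact value: -\frac{408}{5}.

The tell: with t_0 = -2, the lower running product (C = -2) is a rising factorial.
Term ratio: r(k) = -1 * (k-12) (k+6) / [(k+19) (k+1)] - rational in k, leading ratio -1; with t_0 = -2, classification follows.


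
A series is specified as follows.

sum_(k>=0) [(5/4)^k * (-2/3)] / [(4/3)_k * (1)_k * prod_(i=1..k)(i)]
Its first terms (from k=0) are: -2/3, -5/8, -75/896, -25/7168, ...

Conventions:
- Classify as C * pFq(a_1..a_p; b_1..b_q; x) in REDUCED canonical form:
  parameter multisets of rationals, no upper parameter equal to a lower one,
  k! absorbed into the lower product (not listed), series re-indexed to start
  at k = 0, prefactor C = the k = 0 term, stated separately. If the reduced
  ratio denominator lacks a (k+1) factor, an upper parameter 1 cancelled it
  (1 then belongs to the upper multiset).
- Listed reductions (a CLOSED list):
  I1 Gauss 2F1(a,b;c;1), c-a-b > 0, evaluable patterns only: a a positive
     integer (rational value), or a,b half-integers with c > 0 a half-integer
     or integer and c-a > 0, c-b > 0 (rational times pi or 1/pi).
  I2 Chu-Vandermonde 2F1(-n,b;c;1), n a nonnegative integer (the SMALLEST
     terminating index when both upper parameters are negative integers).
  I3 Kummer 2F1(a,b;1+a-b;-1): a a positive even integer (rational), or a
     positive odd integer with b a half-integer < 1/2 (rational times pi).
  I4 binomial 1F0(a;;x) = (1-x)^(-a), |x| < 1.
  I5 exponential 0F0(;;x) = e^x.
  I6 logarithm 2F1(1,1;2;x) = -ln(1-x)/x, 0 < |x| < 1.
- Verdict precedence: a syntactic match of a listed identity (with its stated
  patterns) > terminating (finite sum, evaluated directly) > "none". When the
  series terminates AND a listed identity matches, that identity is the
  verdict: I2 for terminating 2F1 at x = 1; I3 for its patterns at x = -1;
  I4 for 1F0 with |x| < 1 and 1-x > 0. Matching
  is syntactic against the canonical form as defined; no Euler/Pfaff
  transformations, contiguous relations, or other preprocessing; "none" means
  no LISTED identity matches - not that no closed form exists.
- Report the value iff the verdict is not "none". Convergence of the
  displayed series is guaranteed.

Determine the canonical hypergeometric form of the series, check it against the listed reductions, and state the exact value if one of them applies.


With C = -2/3: the canonical form is 0F2(-; 1, 4/3; 5/4). Verdict: none. A 0F2 with upper {-} fits none of I1-I6 at x = 5/4; the sum runs forever.

Structural cue: x = (5/4) and the lower running product (C = -2/3) is a rising factorial.
Ratio: r(k) = (5/4) * 1 / [(k+1) (k+4/3) (k+1)] - rational in k. x = (5/4); t_0 = -2/3; negate the roots.


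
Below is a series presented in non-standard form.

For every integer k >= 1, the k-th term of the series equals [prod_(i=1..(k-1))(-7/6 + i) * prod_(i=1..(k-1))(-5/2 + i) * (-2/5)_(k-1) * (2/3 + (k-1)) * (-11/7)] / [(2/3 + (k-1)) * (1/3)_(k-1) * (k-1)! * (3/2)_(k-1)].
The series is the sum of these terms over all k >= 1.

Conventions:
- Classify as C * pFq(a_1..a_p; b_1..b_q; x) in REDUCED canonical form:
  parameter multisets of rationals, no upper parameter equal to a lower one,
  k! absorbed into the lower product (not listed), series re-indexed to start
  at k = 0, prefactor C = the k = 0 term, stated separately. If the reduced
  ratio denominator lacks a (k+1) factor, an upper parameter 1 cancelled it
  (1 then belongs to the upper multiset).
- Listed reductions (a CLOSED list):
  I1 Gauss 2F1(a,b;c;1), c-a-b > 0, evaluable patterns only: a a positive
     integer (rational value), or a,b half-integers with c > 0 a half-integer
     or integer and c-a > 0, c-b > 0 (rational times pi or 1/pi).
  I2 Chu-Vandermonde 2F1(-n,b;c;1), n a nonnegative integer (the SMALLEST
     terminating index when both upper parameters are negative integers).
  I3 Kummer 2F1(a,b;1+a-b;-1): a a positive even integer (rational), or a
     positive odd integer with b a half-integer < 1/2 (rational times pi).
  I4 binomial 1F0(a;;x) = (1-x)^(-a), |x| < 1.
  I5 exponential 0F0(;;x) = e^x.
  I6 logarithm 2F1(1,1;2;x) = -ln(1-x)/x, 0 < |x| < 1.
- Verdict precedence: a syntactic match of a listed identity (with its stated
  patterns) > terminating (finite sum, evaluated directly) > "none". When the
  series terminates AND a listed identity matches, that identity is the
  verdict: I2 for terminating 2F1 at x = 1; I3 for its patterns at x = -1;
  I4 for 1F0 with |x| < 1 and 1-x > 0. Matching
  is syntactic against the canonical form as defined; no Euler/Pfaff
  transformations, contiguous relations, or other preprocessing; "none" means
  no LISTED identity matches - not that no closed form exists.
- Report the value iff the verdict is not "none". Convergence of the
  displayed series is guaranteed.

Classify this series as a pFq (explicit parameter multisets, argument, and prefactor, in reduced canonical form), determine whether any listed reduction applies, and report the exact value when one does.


Structural cue: with t_0 = -11/7, the running product (C = -11/7) telescopes to a rising factorial.
Step ratio: r(k) = 1 * (k-3/2) (k-2/5) (k-1/6) / [(k+1/3) (k+3/2) (k+1)] ; factor over Q: parameters, x = 1, and C = -11/7.

This is -11/7 * 3F2(-3/2, -2/5, -1/6; 1/3, 3/2; 1) in reduced canonical form. Verdict: none. A 3F2 with upper {-3/2, -2/5, -1/6} fits none of I1-I6 at x = 1; the sum runs forever.


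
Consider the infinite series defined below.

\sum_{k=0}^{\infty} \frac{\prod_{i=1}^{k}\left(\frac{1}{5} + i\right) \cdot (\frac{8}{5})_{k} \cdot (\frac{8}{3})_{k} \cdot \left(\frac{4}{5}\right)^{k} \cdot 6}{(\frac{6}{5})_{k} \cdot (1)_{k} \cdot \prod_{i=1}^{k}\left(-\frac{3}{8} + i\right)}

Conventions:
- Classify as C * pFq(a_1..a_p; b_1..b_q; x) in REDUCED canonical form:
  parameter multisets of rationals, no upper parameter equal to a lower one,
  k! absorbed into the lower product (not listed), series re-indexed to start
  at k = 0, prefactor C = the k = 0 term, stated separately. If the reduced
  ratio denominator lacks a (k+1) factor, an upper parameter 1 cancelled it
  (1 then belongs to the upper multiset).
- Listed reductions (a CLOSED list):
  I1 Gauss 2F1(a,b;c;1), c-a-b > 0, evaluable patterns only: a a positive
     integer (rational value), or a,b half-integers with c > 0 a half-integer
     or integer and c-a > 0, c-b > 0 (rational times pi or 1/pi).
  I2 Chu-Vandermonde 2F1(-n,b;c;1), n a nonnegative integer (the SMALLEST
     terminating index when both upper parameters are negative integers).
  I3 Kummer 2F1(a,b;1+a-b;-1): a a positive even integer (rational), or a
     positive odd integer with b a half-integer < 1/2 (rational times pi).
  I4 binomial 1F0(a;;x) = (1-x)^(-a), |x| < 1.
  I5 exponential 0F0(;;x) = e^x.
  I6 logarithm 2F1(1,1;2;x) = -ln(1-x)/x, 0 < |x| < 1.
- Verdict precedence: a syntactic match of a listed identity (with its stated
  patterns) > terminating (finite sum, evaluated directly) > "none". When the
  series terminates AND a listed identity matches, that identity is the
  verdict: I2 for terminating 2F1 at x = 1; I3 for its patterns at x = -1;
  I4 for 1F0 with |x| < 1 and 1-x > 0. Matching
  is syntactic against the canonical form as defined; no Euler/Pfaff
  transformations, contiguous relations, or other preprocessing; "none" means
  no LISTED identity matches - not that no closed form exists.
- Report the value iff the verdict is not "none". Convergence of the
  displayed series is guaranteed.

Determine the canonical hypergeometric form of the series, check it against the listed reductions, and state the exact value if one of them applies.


Classification (C = 6): 2F1 with upper {\frac{8}{5}, \frac{8}{3}}, lower {\frac{5}{8}}, argument x = \frac{4}{5}. Verdict: none. Every listed pattern misses the 2F1 form at \frac{4}{5}, upper {\frac{8}{5}, \frac{8}{3}}.

Key observation: x = \frac{4}{5} and (1)_k (C = 6) is k! itself.
Consecutive-term ratio: r(k) = \frac{4}{5} * (k+\frac{8}{5}) (k+\frac{8}{3}) / [(k+\frac{5}{8}) (k+1)] - rational in k. x = \frac{4}{5}; t_0 = 6; negate the roots.
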